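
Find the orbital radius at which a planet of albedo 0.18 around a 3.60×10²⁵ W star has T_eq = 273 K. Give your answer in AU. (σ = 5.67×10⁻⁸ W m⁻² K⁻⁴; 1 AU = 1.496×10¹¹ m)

From T_eq⁴ = L(1−A)/(16πσd²): d = √[L(1−A)/(16πσT_eq⁴)].
d = √[3.60×10²⁵ × 0.82 / (16π × 5.67×10⁻⁸ × (273)⁴)] = 4.32×10¹⁰ m = 0.289 AU.

d ≈ 0.289 AU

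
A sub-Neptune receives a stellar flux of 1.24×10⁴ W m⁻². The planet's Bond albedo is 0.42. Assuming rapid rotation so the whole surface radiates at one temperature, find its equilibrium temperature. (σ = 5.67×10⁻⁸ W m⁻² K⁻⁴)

Energy balance: absorbed = emitted ⇒ πR²·S(1−A) = 4πR²·σT_eq⁴, so T_eq⁴ = S(1−A)/(4σ).
T_eq = [1.24×10⁴ × 0.58 / (4 × 5.67×10⁻⁸)]^(1/4) = (3.17×10¹⁰)^(1/4) = 422 K.

T_eq ≈ 422 K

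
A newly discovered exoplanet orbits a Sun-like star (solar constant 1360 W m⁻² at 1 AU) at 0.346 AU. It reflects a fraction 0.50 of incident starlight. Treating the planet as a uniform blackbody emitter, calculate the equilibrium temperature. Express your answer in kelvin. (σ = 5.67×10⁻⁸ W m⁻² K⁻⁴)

T_eq ≈ 398 K

Flux at 0.346 AU: S = 1360/0.346² = 1.14×10⁴ W m⁻².
Energy balance: absorbed = emitted ⇒ πR²·S(1−A) = 4πR²·σT_eq⁴, so T_eq⁴ = S(1−A)/(4σ).
T_eq = [1.14×10⁴ × 0.50 / (4 × 5.67×10⁻⁸)]^(1/4) = (2.50×10¹⁰)^(1/4) = 398 K.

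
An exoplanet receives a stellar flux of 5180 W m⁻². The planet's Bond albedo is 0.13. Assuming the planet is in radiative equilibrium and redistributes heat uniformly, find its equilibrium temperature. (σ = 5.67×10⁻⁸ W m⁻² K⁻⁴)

T_eq ≈ 375 K

Energy balance: absorbed = emitted ⇒ πR²·S(1−A) = 4πR²·σT_eq⁴, so T_eq⁴ = S(1−A)/(4σ).
T_eq = [5180 × 0.87 / (4 × 5.67×10⁻⁸)]^(1/4) = (1.99×10¹⁰)^(1/4) = 375 K.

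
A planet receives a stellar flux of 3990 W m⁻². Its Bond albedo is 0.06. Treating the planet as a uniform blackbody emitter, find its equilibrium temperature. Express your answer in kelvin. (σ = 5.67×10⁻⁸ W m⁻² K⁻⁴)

Energy balance: absorbed = emitted ⇒ πR²·S(1−A) = 4πR²·σT_eq⁴, so T_eq⁴ = S(1−A)/(4σ).
T_eq = [3990 × 0.94 / (4 × 5.67×10⁻⁸)]^(1/4) = (1.65×10¹⁰)^(1/4) = 359 K.

T_eq ≈ 359 K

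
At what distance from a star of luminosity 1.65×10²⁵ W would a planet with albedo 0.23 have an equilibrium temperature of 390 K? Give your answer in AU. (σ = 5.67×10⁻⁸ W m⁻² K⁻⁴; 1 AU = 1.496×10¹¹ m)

d ≈ 0.0928 AU

From T_eq⁴ = L(1−A)/(16πσd²): d = √[L(1−A)/(16πσT_eq⁴)].
d = √[1.65×10²⁵ × 0.77 / (16π × 5.67×10⁻⁸ × (390)⁴)] = 1.39×10¹⁰ m = 0.0928 AU.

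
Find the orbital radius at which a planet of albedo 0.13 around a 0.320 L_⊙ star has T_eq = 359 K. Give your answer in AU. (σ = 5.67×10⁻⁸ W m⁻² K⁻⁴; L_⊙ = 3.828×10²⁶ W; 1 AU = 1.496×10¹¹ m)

L = 0.320 × 3.828×10²⁶ = 1.22×10²⁶ W.
From T_eq⁴ = L(1−A)/(16πσd²): d = √[L(1−A)/(16πσT_eq⁴)].
d = √[1.22×10²⁶ × 0.87 / (16π × 5.67×10⁻⁸ × (359)⁴)] = 4.74×10¹⁰ m = 0.317 AU.

d ≈ 0.317 AU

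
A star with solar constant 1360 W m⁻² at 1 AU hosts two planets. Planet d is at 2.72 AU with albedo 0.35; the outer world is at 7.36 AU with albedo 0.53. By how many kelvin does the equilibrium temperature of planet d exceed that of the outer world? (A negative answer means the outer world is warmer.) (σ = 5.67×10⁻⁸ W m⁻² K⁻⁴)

ΔT ≈ 66.6 K

T_eq = [S₀(1−A)/(4σd²)]^(1/4), so T ∝ (1−A)^(1/4) / √d.
T₁ = [1360×0.65/(4×5.67×10⁻⁸×2.72²)]^(1/4) = 151.50 K.
T₂ = [1360×0.47/(4×5.67×10⁻⁸×7.36²)]^(1/4) = 84.93 K.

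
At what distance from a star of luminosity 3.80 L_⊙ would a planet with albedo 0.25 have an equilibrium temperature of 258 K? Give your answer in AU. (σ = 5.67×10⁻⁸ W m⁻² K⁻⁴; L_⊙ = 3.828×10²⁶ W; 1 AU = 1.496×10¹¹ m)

d ≈ 1.96 AU

L = 3.80 × 3.828×10²⁶ = 1.45×10²⁷ W.
From T_eq⁴ = L(1−A)/(16πσd²): d = √[L(1−A)/(16πσT_eq⁴)].
d = √[1.45×10²⁷ × 0.75 / (16π × 5.67×10⁻⁸ × (258)⁴)] = 2.94×10¹¹ m = 1.96 AU.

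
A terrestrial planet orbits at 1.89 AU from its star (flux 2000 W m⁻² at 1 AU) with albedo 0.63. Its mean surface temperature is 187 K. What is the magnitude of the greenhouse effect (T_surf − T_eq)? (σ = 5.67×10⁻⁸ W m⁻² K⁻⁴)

ΔT ≈ 13.2 K

S = 2000/1.89² = 559.9 W m⁻².
T_eq = [S(1−A)/(4σ)]^(1/4) = [559.9×0.37/(4×5.67×10⁻⁸)]^(1/4) = 173.8 K.
ΔT = T_surf − T_eq = 187 − 173.8.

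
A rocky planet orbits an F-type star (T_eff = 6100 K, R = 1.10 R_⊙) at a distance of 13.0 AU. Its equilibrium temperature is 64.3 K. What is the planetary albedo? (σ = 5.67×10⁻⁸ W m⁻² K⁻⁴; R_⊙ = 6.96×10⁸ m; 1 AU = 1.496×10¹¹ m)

A ≈ 0.68

R_⋆ = 1.10 × 6.96×10⁸ = 7.66×10⁸ m.
d = 13.0 AU = 1.94×10¹² m.
L = 4πR_⋆²σT_⋆⁴ = 4π(7.66×10⁸)² × 5.67×10⁻⁸ × (6100)⁴ = 5.78×10²⁶ W.
S = L/(4πd²) = 12.2 W m⁻².
From T_eq⁴ = S(1−A)/(4σ): 1−A = 4σT_eq⁴/S.
1−A = 4 × 5.67×10⁻⁸ × (64.3)⁴ / 12.2 = 0.319.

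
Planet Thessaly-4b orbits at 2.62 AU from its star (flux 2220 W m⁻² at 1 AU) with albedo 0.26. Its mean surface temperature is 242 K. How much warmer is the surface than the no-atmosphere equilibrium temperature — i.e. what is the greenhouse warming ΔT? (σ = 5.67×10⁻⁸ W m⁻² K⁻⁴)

S = 2220/2.62² = 323.4 W m⁻².
T_eq = [S(1−A)/(4σ)]^(1/4) = [323.4×0.74/(4×5.67×10⁻⁸)]^(1/4) = 180.2 K.
ΔT = T_surf − T_eq = 242 − 180.2.

ΔT ≈ 61.8 K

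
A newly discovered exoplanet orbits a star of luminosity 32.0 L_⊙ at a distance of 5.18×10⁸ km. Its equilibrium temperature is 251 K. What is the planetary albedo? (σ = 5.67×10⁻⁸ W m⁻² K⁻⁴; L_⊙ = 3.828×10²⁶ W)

d = 5.18×10⁸ km = 5.18×10¹¹ m.
L = 32.0 × 3.828×10²⁶ = 1.22×10²⁸ W.
Flux: S = L/(4πd²) = 1.22×10²⁸/(4π×(5.18×10¹¹)²) = 3630 W m⁻².
From T_eq⁴ = S(1−A)/(4σ): 1−A = 4σT_eq⁴/S.
1−A = 4 × 5.67×10⁻⁸ × (251)⁴ / 3630 = 0.248.

A ≈ 0.75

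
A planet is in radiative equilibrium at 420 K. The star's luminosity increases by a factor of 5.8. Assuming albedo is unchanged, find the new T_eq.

T_eq ≈ 652 K

T_eq ∝ L^(1/4) · d^(−1/2).
T′ = 420 × 5.8^(1/4) = 652 K.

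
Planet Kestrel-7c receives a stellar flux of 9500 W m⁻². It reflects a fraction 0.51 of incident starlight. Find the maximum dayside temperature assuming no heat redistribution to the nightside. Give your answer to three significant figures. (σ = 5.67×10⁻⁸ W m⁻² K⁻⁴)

With no redistribution each surface element balances locally: S(1−A) = σT⁴.
T = [9500 × 0.49 / 5.67×10⁻⁸]^(1/4) = (8.21×10¹⁰)^(1/4) = 535 K.

T_ss ≈ 535 K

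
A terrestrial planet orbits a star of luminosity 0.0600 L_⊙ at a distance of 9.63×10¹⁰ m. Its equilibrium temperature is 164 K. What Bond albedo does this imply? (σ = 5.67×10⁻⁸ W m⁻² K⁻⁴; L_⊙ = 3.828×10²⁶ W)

L = 0.0600 × 3.828×10²⁶ = 2.30×10²⁵ W.
Flux: S = L/(4πd²) = 2.30×10²⁵/(4π×(9.63×10¹⁰)²) = 197 W m⁻².
From T_eq⁴ = S(1−A)/(4σ): 1−A = 4σT_eq⁴/S.
1−A = 4 × 5.67×10⁻⁸ × (164)⁴ / 197 = 0.832.

A ≈ 0.17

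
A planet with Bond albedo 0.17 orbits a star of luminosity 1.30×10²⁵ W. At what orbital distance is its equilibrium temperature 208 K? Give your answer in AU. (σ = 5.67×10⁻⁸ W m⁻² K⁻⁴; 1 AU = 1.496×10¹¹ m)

From T_eq⁴ = L(1−A)/(16πσd²): d = √[L(1−A)/(16πσT_eq⁴)].
d = √[1.30×10²⁵ × 0.83 / (16π × 5.67×10⁻⁸ × (208)⁴)] = 4.50×10¹⁰ m = 0.301 AU.

d ≈ 0.301 AU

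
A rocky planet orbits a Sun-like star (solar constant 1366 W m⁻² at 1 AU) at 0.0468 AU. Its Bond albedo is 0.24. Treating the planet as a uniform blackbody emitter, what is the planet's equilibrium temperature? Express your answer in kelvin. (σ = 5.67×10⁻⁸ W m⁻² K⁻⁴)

T_eq ≈ 1200 K

Flux at 0.0468 AU: S = 1366/0.0468² = 6.24×10⁵ W m⁻².
Energy balance: absorbed = emitted ⇒ πR²·S(1−A) = 4πR²·σT_eq⁴, so T_eq⁴ = S(1−A)/(4σ).
T_eq = [6.24×10⁵ × 0.76 / (4 × 5.67×10⁻⁸)]^(1/4) = (2.09×10¹²)^(1/4) = 1200 K.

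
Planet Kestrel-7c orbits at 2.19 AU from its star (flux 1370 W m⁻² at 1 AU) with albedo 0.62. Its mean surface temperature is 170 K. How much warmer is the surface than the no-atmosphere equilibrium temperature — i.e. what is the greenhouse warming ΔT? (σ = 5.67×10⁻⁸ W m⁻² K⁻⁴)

ΔT ≈ 22.1 K

S = 1370/2.19² = 285.6 W m⁻².
T_eq = [S(1−A)/(4σ)]^(1/4) = [285.6×0.38/(4×5.67×10⁻⁸)]^(1/4) = 147.9 K.
ΔT = T_surf − T_eq = 170 − 147.9.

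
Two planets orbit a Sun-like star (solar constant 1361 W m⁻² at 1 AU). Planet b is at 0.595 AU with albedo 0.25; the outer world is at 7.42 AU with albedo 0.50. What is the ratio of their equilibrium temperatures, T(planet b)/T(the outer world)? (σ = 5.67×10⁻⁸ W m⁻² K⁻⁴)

T_eq = [S₀(1−A)/(4σd²)]^(1/4), so T ∝ (1−A)^(1/4) / √d.
T₁ = [1361×0.75/(4×5.67×10⁻⁸×0.595²)]^(1/4) = 335.78 K.
T₂ = [1361×0.50/(4×5.67×10⁻⁸×7.42²)]^(1/4) = 85.92 K.

T₁/T₂ ≈ 3.908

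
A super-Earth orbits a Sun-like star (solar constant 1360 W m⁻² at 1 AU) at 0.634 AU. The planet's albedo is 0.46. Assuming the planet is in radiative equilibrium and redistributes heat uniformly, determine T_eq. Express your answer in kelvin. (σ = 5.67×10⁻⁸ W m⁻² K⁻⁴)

Flux at 0.634 AU: S = 1360/0.634² = 3380 W m⁻².
Energy balance: absorbed = emitted ⇒ πR²·S(1−A) = 4πR²·σT_eq⁴, so T_eq⁴ = S(1−A)/(4σ).
T_eq = [3380 × 0.54 / (4 × 5.67×10⁻⁸)]^(1/4) = (8.06×10⁹)^(1/4) = 300 K.

T_eq ≈ 300 K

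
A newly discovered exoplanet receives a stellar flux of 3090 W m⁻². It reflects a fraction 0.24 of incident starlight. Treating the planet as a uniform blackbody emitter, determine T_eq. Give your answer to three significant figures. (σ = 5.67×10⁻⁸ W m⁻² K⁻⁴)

T_eq ≈ 319 K

Energy balance: absorbed = emitted ⇒ πR²·S(1−A) = 4πR²·σT_eq⁴, so T_eq⁴ = S(1−A)/(4σ).
T_eq = [3090 × 0.76 / (4 × 5.67×10⁻⁸)]^(1/4) = (1.04×10¹⁰)^(1/4) = 319 K.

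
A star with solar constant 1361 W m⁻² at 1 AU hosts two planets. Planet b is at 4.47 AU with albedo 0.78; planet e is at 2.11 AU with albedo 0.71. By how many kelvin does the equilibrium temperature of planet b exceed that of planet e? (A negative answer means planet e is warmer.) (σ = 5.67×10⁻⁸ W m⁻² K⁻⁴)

ΔT ≈ -50.5 K

T_eq = [S₀(1−A)/(4σd²)]^(1/4), so T ∝ (1−A)^(1/4) / √d.
T₁ = [1361×0.22/(4×5.67×10⁻⁸×4.47²)]^(1/4) = 90.16 K.
T₂ = [1361×0.29/(4×5.67×10⁻⁸×2.11²)]^(1/4) = 140.61 K.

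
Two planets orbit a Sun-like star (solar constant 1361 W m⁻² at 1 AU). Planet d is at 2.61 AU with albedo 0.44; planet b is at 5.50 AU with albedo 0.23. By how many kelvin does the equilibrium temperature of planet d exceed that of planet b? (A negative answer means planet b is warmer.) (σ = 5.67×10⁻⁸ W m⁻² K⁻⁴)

T_eq = [S₀(1−A)/(4σd²)]^(1/4), so T ∝ (1−A)^(1/4) / √d.
T₁ = [1361×0.56/(4×5.67×10⁻⁸×2.61²)]^(1/4) = 149.03 K.
T₂ = [1361×0.77/(4×5.67×10⁻⁸×5.50²)]^(1/4) = 111.17 K.

ΔT ≈ 37.9 K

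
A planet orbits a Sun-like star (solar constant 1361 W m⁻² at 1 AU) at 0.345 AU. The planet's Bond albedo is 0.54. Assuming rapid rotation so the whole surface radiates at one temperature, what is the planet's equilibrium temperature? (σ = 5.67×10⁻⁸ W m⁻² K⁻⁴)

T_eq ≈ 390 K

Flux at 0.345 AU: S = 1361/0.345² = 1.14×10⁴ W m⁻².
Energy balance: absorbed = emitted ⇒ πR²·S(1−A) = 4πR²·σT_eq⁴, so T_eq⁴ = S(1−A)/(4σ).
T_eq = [1.14×10⁴ × 0.46 / (4 × 5.67×10⁻⁸)]^(1/4) = (2.32×10¹⁰)^(1/4) = 390 K.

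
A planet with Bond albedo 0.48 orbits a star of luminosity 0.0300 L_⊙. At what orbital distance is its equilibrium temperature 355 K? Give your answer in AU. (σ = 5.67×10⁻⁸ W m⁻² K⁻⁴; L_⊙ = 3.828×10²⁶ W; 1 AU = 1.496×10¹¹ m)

L = 0.0300 × 3.828×10²⁶ = 1.15×10²⁵ W.
From T_eq⁴ = L(1−A)/(16πσd²): d = √[L(1−A)/(16πσT_eq⁴)].
d = √[1.15×10²⁵ × 0.52 / (16π × 5.67×10⁻⁸ × (355)⁴)] = 1.15×10¹⁰ m = 0.0768 AU.

d ≈ 0.0768 AU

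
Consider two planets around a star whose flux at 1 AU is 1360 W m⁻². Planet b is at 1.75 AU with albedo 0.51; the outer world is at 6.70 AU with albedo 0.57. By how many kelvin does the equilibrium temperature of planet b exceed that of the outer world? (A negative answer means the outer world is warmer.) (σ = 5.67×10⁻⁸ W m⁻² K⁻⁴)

ΔT ≈ 88.9 K

T_eq = [S₀(1−A)/(4σd²)]^(1/4), so T ∝ (1−A)^(1/4) / √d.
T₁ = [1360×0.49/(4×5.67×10⁻⁸×1.75²)]^(1/4) = 176.00 K.
T₂ = [1360×0.43/(4×5.67×10⁻⁸×6.70²)]^(1/4) = 87.06 K.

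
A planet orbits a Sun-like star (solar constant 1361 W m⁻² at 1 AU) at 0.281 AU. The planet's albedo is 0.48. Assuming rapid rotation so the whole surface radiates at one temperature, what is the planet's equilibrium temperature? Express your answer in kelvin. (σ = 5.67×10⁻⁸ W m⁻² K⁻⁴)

T_eq ≈ 446 K

Flux at 0.281 AU: S = 1361/0.281² = 1.72×10⁴ W m⁻².
Energy balance: absorbed = emitted ⇒ πR²·S(1−A) = 4πR²·σT_eq⁴, so T_eq⁴ = S(1−A)/(4σ).
T_eq = [1.72×10⁴ × 0.52 / (4 × 5.67×10⁻⁸)]^(1/4) = (3.95×10¹⁰)^(1/4) = 446 K.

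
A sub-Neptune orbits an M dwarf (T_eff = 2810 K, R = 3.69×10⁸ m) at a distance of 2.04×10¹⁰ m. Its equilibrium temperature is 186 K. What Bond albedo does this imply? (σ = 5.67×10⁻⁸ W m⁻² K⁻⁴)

A ≈ 0.77

L = 4πR_⋆²σT_⋆⁴ = 4π(3.69×10⁸)² × 5.67×10⁻⁸ × (2810)⁴ = 6.05×10²⁴ W.
S = L/(4πd²) = 1160 W m⁻².
From T_eq⁴ = S(1−A)/(4σ): 1−A = 4σT_eq⁴/S.
1−A = 4 × 5.67×10⁻⁸ × (186)⁴ / 1160 = 0.235.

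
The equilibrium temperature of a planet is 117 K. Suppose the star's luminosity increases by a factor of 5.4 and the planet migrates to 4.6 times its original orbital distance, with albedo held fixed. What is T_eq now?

T_eq ∝ L^(1/4) · d^(−1/2).
T′ = 117 × 5.4^(1/4) / 4.6^(1/2) = 83.2 K.

T_eq ≈ 83.2 K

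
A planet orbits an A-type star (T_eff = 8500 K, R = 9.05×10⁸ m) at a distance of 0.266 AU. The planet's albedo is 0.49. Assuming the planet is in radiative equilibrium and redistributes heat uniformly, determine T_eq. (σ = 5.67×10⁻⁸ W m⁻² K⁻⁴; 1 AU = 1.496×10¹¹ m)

d = 0.266 AU = 3.98×10¹⁰ m.
L = 4πR_⋆²σT_⋆⁴ = 4π(9.05×10⁸)² × 5.67×10⁻⁸ × (8500)⁴ = 3.05×10²⁷ W.
S = L/(4πd²) = 1.53×10⁵ W m⁻².
Energy balance: absorbed = emitted ⇒ πR²·S(1−A) = 4πR²·σT_eq⁴, so T_eq⁴ = S(1−A)/(4σ).
T_eq = [1.53×10⁵ × 0.51 / (4 × 5.67×10⁻⁸)]^(1/4) = (3.44×10¹¹)^(1/4) = 766 K.

T_eq ≈ 766 K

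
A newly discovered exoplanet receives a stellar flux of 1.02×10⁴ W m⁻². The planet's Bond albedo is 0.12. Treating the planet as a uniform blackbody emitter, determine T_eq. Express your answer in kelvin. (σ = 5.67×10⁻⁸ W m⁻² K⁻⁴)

Energy balance: absorbed = emitted ⇒ πR²·S(1−A) = 4πR²·σT_eq⁴, so T_eq⁴ = S(1−A)/(4σ).
T_eq = [1.02×10⁴ × 0.88 / (4 × 5.67×10⁻⁸)]^(1/4) = (3.96×10¹⁰)^(1/4) = 446 K.

T_eq ≈ 446 K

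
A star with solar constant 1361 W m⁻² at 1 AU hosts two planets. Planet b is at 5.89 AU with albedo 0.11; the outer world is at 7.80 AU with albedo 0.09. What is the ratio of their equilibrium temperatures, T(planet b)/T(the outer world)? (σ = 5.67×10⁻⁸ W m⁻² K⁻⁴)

T_eq = [S₀(1−A)/(4σd²)]^(1/4), so T ∝ (1−A)^(1/4) / √d.
T₁ = [1361×0.89/(4×5.67×10⁻⁸×5.89²)]^(1/4) = 111.39 K.
T₂ = [1361×0.91/(4×5.67×10⁻⁸×7.80²)]^(1/4) = 97.33 K.

T₁/T₂ ≈ 1.144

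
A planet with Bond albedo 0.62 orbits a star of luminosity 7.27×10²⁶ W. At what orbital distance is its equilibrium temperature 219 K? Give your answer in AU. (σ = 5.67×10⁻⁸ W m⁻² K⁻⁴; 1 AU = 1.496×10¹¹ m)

From T_eq⁴ = L(1−A)/(16πσd²): d = √[L(1−A)/(16πσT_eq⁴)].
d = √[7.27×10²⁶ × 0.38 / (16π × 5.67×10⁻⁸ × (219)⁴)] = 2.05×10¹¹ m = 1.37 AU.

d ≈ 1.37 AU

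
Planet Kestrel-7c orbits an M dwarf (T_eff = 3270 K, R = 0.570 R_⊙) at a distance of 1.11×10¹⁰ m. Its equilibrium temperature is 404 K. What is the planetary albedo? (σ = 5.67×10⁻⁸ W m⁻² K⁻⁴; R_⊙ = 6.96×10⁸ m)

R_⋆ = 0.570 × 6.96×10⁸ = 3.97×10⁸ m.
L = 4πR_⋆²σT_⋆⁴ = 4π(3.97×10⁸)² × 5.67×10⁻⁸ × (3270)⁴ = 1.28×10²⁵ W.
S = L/(4πd²) = 8280 W m⁻².
From T_eq⁴ = S(1−A)/(4σ): 1−A = 4σT_eq⁴/S.
1−A = 4 × 5.67×10⁻⁸ × (404)⁴ / 8280 = 0.730.

A ≈ 0.27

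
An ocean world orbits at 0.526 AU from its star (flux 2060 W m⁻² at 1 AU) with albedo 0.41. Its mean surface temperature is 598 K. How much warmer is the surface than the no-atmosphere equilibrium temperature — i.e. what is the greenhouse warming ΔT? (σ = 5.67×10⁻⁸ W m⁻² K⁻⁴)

S = 2060/0.526² = 7446 W m⁻².
T_eq = [S(1−A)/(4σ)]^(1/4) = [7446×0.59/(4×5.67×10⁻⁸)]^(1/4) = 373.1 K.
ΔT = T_surf − T_eq = 598 − 373.1.

ΔT ≈ 224.9 K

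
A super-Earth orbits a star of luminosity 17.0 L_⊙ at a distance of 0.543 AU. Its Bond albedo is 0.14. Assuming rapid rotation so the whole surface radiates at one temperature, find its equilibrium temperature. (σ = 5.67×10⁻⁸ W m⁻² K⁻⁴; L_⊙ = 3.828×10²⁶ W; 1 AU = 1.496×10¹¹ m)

d = 0.543 AU = 8.12×10¹⁰ m.
L = 17.0 × 3.828×10²⁶ = 6.51×10²⁷ W.
Flux: S = L/(4πd²) = 6.51×10²⁷/(4π×(8.12×10¹⁰)²) = 7.85×10⁴ W m⁻².
Energy balance: absorbed = emitted ⇒ πR²·S(1−A) = 4πR²·σT_eq⁴, so T_eq⁴ = S(1−A)/(4σ).
T_eq = [7.85×10⁴ × 0.86 / (4 × 5.67×10⁻⁸)]^(1/4) = (2.98×10¹¹)^(1/4) = 739 K.

T_eq ≈ 739 K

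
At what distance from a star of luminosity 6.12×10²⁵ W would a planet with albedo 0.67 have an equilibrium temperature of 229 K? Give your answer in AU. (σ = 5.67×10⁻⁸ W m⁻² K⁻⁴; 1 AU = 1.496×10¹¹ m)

d ≈ 0.339 AU

From T_eq⁴ = L(1−A)/(16πσd²): d = √[L(1−A)/(16πσT_eq⁴)].
d = √[6.12×10²⁵ × 0.33 / (16π × 5.67×10⁻⁸ × (229)⁴)] = 5.08×10¹⁰ m = 0.339 AU.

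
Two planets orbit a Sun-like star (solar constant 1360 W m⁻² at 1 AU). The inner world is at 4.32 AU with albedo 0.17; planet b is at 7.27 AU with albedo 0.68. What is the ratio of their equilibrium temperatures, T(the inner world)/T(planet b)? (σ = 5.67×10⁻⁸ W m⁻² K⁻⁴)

T₁/T₂ ≈ 1.646

T_eq = [S₀(1−A)/(4σd²)]^(1/4), so T ∝ (1−A)^(1/4) / √d.
T₁ = [1360×0.83/(4×5.67×10⁻⁸×4.32²)]^(1/4) = 127.79 K.
T₂ = [1360×0.32/(4×5.67×10⁻⁸×7.27²)]^(1/4) = 77.62 K.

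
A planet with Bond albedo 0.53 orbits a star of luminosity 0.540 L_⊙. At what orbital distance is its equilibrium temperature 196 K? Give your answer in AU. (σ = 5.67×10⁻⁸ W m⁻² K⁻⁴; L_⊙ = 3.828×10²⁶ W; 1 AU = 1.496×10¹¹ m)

L = 0.540 × 3.828×10²⁶ = 2.07×10²⁶ W.
From T_eq⁴ = L(1−A)/(16πσd²): d = √[L(1−A)/(16πσT_eq⁴)].
d = √[2.07×10²⁶ × 0.47 / (16π × 5.67×10⁻⁸ × (196)⁴)] = 1.52×10¹¹ m = 1.02 AU.

d ≈ 1.02 AU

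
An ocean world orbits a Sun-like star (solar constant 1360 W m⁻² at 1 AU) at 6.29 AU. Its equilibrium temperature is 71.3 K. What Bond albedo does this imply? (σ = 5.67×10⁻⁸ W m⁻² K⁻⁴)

A ≈ 0.83

Flux at 6.29 AU: S = 1360/6.29² = 34.4 W m⁻².
From T_eq⁴ = S(1−A)/(4σ): 1−A = 4σT_eq⁴/S.
1−A = 4 × 5.67×10⁻⁸ × (71.3)⁴ / 34.4 = 0.171.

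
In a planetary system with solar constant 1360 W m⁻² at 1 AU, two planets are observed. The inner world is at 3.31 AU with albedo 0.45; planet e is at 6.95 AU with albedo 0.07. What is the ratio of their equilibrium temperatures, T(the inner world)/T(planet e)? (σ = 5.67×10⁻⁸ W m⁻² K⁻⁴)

T₁/T₂ ≈ 1.271

T_eq = [S₀(1−A)/(4σd²)]^(1/4), so T ∝ (1−A)^(1/4) / √d.
T₁ = [1360×0.55/(4×5.67×10⁻⁸×3.31²)]^(1/4) = 131.72 K.
T₂ = [1360×0.93/(4×5.67×10⁻⁸×6.95²)]^(1/4) = 103.66 K.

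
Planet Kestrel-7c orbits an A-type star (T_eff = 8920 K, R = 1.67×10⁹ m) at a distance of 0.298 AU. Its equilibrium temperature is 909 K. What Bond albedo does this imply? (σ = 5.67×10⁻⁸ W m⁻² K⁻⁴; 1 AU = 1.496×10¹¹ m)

A ≈ 0.69

d = 0.298 AU = 4.46×10¹⁰ m.
L = 4πR_⋆²σT_⋆⁴ = 4π(1.67×10⁹)² × 5.67×10⁻⁸ × (8920)⁴ = 1.26×10²⁸ W.
S = L/(4πd²) = 5.04×10⁵ W m⁻².
From T_eq⁴ = S(1−A)/(4σ): 1−A = 4σT_eq⁴/S.
1−A = 4 × 5.67×10⁻⁸ × (909)⁴ / 5.04×10⁵ = 0.307.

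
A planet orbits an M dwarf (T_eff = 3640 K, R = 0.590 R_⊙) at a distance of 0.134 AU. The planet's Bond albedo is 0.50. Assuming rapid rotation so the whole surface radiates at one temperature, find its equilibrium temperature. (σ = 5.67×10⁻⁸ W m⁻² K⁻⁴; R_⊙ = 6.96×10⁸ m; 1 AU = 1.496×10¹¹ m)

T_eq ≈ 310 K

R_⋆ = 0.590 × 6.96×10⁸ = 4.11×10⁸ m.
d = 0.134 AU = 2.00×10¹⁰ m.
L = 4πR_⋆²σT_⋆⁴ = 4π(4.11×10⁸)² × 5.67×10⁻⁸ × (3640)⁴ = 2.11×10²⁵ W.
S = L/(4πd²) = 4180 W m⁻².
Energy balance: absorbed = emitted ⇒ πR²·S(1−A) = 4πR²·σT_eq⁴, so T_eq⁴ = S(1−A)/(4σ).
T_eq = [4180 × 0.50 / (4 × 5.67×10⁻⁸)]^(1/4) = (9.21×10⁹)^(1/4) = 310 K.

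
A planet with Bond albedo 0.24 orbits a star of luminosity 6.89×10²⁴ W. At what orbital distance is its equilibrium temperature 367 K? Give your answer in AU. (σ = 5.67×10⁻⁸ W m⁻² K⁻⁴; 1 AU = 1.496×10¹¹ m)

d ≈ 0.0673 AU

From T_eq⁴ = L(1−A)/(16πσd²): d = √[L(1−A)/(16πσT_eq⁴)].
d = √[6.89×10²⁴ × 0.76 / (16π × 5.67×10⁻⁸ × (367)⁴)] = 1.01×10¹⁰ m = 0.0673 AU.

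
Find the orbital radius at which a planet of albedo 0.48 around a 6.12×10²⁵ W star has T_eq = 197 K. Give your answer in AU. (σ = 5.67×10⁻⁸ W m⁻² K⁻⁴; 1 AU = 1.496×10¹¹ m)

d ≈ 0.576 AU

From T_eq⁴ = L(1−A)/(16πσd²): d = √[L(1−A)/(16πσT_eq⁴)].
d = √[6.12×10²⁵ × 0.52 / (16π × 5.67×10⁻⁸ × (197)⁴)] = 8.61×10¹⁰ m = 0.576 AU.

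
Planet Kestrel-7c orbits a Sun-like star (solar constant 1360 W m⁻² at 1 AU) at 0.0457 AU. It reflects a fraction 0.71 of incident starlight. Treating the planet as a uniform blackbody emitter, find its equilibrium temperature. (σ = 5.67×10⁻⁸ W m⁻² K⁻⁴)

Flux at 0.0457 AU: S = 1360/0.0457² = 6.51×10⁵ W m⁻².
Energy balance: absorbed = emitted ⇒ πR²·S(1−A) = 4πR²·σT_eq⁴, so T_eq⁴ = S(1−A)/(4σ).
T_eq = [6.51×10⁵ × 0.29 / (4 × 5.67×10⁻⁸)]^(1/4) = (8.33×10¹¹)^(1/4) = 955 K.

T_eq ≈ 955 K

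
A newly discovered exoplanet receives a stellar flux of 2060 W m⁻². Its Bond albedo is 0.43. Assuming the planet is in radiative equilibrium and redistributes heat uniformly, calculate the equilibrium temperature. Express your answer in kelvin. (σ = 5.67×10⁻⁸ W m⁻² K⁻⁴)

T_eq ≈ 268 K

Energy balance: absorbed = emitted ⇒ πR²·S(1−A) = 4πR²·σT_eq⁴, so T_eq⁴ = S(1−A)/(4σ).
T_eq = [2060 × 0.57 / (4 × 5.67×10⁻⁸)]^(1/4) = (5.18×10⁹)^(1/4) = 268 K.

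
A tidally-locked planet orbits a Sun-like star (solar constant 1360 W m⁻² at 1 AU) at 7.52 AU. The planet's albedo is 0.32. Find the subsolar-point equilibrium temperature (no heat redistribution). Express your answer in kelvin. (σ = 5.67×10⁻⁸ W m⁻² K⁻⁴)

T_ss ≈ 130 K

Flux at 7.52 AU: S = 1360/7.52² = 24.0 W m⁻².
At the subsolar point the surface absorbs S(1−A) and emits σT⁴ per unit area — no factor of 4, since only the local patch is in balance.
T = [24.0 × 0.68 / 5.67×10⁻⁸]^(1/4) = (2.88×10⁸)^(1/4) = 130 K.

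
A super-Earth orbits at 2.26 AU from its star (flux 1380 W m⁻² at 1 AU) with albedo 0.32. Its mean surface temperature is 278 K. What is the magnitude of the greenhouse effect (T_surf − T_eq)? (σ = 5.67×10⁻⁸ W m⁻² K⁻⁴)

S = 1380/2.26² = 270.2 W m⁻².
T_eq = [S(1−A)/(4σ)]^(1/4) = [270.2×0.68/(4×5.67×10⁻⁸)]^(1/4) = 168.7 K.
ΔT = T_surf − T_eq = 278 − 168.7.

ΔT ≈ 109.3 K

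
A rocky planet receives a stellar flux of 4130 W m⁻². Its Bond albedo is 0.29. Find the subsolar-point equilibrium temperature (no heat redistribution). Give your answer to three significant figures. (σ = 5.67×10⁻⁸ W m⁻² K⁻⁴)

T_ss ≈ 477 K

At the subsolar point the surface absorbs S(1−A) and emits σT⁴ per unit area — no factor of 4, since only the local patch is in balance.
T = [4130 × 0.71 / 5.67×10⁻⁸]^(1/4) = (5.17×10¹⁰)^(1/4) = 477 K.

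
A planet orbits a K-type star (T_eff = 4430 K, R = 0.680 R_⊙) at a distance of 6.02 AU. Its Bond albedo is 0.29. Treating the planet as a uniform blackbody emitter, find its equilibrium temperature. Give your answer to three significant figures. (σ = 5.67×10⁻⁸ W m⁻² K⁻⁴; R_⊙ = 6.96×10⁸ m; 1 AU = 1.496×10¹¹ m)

R_⋆ = 0.680 × 6.96×10⁸ = 4.73×10⁸ m.
d = 6.02 AU = 9.01×10¹¹ m.
L = 4πR_⋆²σT_⋆⁴ = 4π(4.73×10⁸)² × 5.67×10⁻⁸ × (4430)⁴ = 6.15×10²⁵ W.
S = L/(4πd²) = 6.03 W m⁻².
Energy balance: absorbed = emitted ⇒ πR²·S(1−A) = 4πR²·σT_eq⁴, so T_eq⁴ = S(1−A)/(4σ).
T_eq = [6.03 × 0.71 / (4 × 5.67×10⁻⁸)]^(1/4) = (1.89×10⁷)^(1/4) = 65.9 K.

T_eq ≈ 65.9 K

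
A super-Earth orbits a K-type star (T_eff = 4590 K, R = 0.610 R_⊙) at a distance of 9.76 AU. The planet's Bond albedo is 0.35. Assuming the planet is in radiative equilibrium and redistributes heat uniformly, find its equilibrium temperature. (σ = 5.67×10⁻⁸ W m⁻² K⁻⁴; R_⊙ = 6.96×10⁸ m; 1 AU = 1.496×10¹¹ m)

R_⋆ = 0.610 × 6.96×10⁸ = 4.25×10⁸ m.
d = 9.76 AU = 1.46×10¹² m.
L = 4πR_⋆²σT_⋆⁴ = 4π(4.25×10⁸)² × 5.67×10⁻⁸ × (4590)⁴ = 5.70×10²⁵ W.
S = L/(4πd²) = 2.13 W m⁻².
Energy balance: absorbed = emitted ⇒ πR²·S(1−A) = 4πR²·σT_eq⁴, so T_eq⁴ = S(1−A)/(4σ).
T_eq = [2.13 × 0.65 / (4 × 5.67×10⁻⁸)]^(1/4) = (6.10×10⁶)^(1/4) = 49.7 K.

T_eq ≈ 49.7 K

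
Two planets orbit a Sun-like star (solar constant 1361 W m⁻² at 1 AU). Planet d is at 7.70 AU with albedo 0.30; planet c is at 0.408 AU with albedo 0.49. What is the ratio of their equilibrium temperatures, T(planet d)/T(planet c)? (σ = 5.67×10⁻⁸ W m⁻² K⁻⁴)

T₁/T₂ ≈ 0.249

T_eq = [S₀(1−A)/(4σd²)]^(1/4), so T ∝ (1−A)^(1/4) / √d.
T₁ = [1361×0.70/(4×5.67×10⁻⁸×7.70²)]^(1/4) = 91.75 K.
T₂ = [1361×0.51/(4×5.67×10⁻⁸×0.408²)]^(1/4) = 368.23 K.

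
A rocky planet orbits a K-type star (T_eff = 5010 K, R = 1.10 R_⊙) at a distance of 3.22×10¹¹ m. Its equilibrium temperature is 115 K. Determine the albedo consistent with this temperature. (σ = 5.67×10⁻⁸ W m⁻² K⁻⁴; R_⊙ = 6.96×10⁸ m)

A ≈ 0.80

R_⋆ = 1.10 × 6.96×10⁸ = 7.66×10⁸ m.
L = 4πR_⋆²σT_⋆⁴ = 4π(7.66×10⁸)² × 5.67×10⁻⁸ × (5010)⁴ = 2.63×10²⁶ W.
S = L/(4πd²) = 202 W m⁻².
From T_eq⁴ = S(1−A)/(4σ): 1−A = 4σT_eq⁴/S.
1−A = 4 × 5.67×10⁻⁸ × (115)⁴ / 202 = 0.196.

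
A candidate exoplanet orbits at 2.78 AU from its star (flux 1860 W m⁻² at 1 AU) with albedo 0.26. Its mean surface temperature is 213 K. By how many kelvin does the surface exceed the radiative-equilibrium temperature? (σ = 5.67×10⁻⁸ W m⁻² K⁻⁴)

S = 1860/2.78² = 240.7 W m⁻².
T_eq = [S(1−A)/(4σ)]^(1/4) = [240.7×0.74/(4×5.67×10⁻⁸)]^(1/4) = 167.4 K.
ΔT = T_surf − T_eq = 213 − 167.4.

ΔT ≈ 45.6 K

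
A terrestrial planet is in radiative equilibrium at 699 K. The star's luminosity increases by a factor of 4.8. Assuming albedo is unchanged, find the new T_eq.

T_eq ≈ 1030 K

T_eq ∝ L^(1/4) · d^(−1/2).
T′ = 699 × 4.8^(1/4) = 1030 K.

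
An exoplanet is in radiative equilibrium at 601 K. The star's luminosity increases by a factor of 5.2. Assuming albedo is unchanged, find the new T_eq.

T_eq ≈ 908 K

T_eq ∝ L^(1/4) · d^(−1/2).
T′ = 601 × 5.2^(1/4) = 908 K.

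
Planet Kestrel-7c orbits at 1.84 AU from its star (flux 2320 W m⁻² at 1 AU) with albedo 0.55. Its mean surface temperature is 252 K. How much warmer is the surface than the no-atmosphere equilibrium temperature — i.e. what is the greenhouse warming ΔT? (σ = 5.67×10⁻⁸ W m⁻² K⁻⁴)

ΔT ≈ 60.0 K

S = 2320/1.84² = 685.3 W m⁻².
T_eq = [S(1−A)/(4σ)]^(1/4) = [685.3×0.45/(4×5.67×10⁻⁸)]^(1/4) = 192.0 K.
ΔT = T_surf − T_eq = 252 − 192.0.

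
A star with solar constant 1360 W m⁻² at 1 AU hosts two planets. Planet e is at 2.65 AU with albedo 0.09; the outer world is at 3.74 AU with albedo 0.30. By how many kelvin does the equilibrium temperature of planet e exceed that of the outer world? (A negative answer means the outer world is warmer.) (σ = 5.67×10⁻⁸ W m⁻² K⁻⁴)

T_eq = [S₀(1−A)/(4σd²)]^(1/4), so T ∝ (1−A)^(1/4) / √d.
T₁ = [1360×0.91/(4×5.67×10⁻⁸×2.65²)]^(1/4) = 166.96 K.
T₂ = [1360×0.70/(4×5.67×10⁻⁸×3.74²)]^(1/4) = 131.62 K.

ΔT ≈ 35.3 K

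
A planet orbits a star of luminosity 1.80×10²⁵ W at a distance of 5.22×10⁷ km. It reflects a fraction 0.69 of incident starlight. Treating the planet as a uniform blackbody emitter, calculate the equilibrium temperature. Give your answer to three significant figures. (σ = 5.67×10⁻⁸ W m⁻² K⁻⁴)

T_eq ≈ 164 K

d = 5.22×10⁷ km = 5.22×10¹⁰ m.
Flux: S = L/(4πd²) = 1.80×10²⁵/(4π×(5.22×10¹⁰)²) = 526 W m⁻².
Energy balance: absorbed = emitted ⇒ πR²·S(1−A) = 4πR²·σT_eq⁴, so T_eq⁴ = S(1−A)/(4σ).
T_eq = [526 × 0.31 / (4 × 5.67×10⁻⁸)]^(1/4) = (7.19×10⁸)^(1/4) = 164 K.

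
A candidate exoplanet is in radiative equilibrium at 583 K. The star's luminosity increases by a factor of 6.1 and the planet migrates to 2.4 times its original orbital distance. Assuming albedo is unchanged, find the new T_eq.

T_eq ≈ 591 K

T_eq ∝ L^(1/4) · d^(−1/2).
T′ = 583 × 6.1^(1/4) / 2.4^(1/2) = 591 K.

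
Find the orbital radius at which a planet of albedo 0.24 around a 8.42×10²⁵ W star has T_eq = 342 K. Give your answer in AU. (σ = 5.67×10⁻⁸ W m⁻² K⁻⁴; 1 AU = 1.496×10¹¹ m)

From T_eq⁴ = L(1−A)/(16πσd²): d = √[L(1−A)/(16πσT_eq⁴)].
d = √[8.42×10²⁵ × 0.76 / (16π × 5.67×10⁻⁸ × (342)⁴)] = 4.05×10¹⁰ m = 0.271 AU.

d ≈ 0.271 AU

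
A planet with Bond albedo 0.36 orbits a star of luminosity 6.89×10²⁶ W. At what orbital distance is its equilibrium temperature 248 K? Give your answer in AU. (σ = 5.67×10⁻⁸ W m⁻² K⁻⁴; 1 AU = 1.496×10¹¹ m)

d ≈ 1.35 AU

From T_eq⁴ = L(1−A)/(16πσd²): d = √[L(1−A)/(16πσT_eq⁴)].
d = √[6.89×10²⁶ × 0.64 / (16π × 5.67×10⁻⁸ × (248)⁴)] = 2.02×10¹¹ m = 1.35 AU.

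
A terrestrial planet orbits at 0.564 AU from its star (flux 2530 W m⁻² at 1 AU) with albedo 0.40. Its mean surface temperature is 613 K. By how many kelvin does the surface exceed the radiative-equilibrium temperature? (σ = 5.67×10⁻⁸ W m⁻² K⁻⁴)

ΔT ≈ 232.1 K

S = 2530/0.564² = 7954 W m⁻².
T_eq = [S(1−A)/(4σ)]^(1/4) = [7954×0.60/(4×5.67×10⁻⁸)]^(1/4) = 380.9 K.
ΔT = T_surf − T_eq = 613 − 380.9.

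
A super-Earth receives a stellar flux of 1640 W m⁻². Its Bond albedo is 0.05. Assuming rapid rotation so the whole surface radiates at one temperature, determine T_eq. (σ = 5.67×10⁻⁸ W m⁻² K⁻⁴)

T_eq ≈ 288 K

Energy balance: absorbed = emitted ⇒ πR²·S(1−A) = 4πR²·σT_eq⁴, so T_eq⁴ = S(1−A)/(4σ).
T_eq = [1640 × 0.95 / (4 × 5.67×10⁻⁸)]^(1/4) = (6.87×10⁹)^(1/4) = 288 K.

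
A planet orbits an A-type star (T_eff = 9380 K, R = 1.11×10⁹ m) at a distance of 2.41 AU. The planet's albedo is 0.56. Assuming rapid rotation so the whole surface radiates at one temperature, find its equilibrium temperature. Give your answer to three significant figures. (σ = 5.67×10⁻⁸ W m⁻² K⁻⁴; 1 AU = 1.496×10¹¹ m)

T_eq ≈ 300 K

d = 2.41 AU = 3.61×10¹¹ m.
L = 4πR_⋆²σT_⋆⁴ = 4π(1.11×10⁹)² × 5.67×10⁻⁸ × (9380)⁴ = 6.80×10²⁷ W.
S = L/(4πd²) = 4160 W m⁻².
Energy balance: absorbed = emitted ⇒ πR²·S(1−A) = 4πR²·σT_eq⁴, so T_eq⁴ = S(1−A)/(4σ).
T_eq = [4160 × 0.44 / (4 × 5.67×10⁻⁸)]^(1/4) = (8.07×10⁹)^(1/4) = 300 K.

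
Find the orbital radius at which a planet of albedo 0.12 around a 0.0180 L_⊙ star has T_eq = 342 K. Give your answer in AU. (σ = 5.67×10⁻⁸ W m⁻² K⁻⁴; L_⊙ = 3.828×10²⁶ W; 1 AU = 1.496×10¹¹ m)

L = 0.0180 × 3.828×10²⁶ = 6.89×10²⁴ W.
From T_eq⁴ = L(1−A)/(16πσd²): d = √[L(1−A)/(16πσT_eq⁴)].
d = √[6.89×10²⁴ × 0.88 / (16π × 5.67×10⁻⁸ × (342)⁴)] = 1.25×10¹⁰ m = 0.0834 AU.

d ≈ 0.0834 AU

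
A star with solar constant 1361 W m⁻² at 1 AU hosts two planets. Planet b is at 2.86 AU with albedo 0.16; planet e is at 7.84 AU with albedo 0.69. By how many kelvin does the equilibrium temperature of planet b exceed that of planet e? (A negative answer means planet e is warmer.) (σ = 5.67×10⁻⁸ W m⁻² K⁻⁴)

ΔT ≈ 83.4 K

T_eq = [S₀(1−A)/(4σd²)]^(1/4), so T ∝ (1−A)^(1/4) / √d.
T₁ = [1361×0.84/(4×5.67×10⁻⁸×2.86²)]^(1/4) = 157.56 K.
T₂ = [1361×0.31/(4×5.67×10⁻⁸×7.84²)]^(1/4) = 74.17 K.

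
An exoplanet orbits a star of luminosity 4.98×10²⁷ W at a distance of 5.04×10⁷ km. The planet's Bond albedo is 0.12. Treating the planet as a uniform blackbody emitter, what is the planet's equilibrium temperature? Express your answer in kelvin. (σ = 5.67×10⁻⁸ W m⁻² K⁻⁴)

d = 5.04×10⁷ km = 5.04×10¹⁰ m.
Flux: S = L/(4πd²) = 4.98×10²⁷/(4π×(5.04×10¹⁰)²) = 1.56×10⁵ W m⁻².
Energy balance: absorbed = emitted ⇒ πR²·S(1−A) = 4πR²·σT_eq⁴, so T_eq⁴ = S(1−A)/(4σ).
T_eq = [1.56×10⁵ × 0.88 / (4 × 5.67×10⁻⁸)]^(1/4) = (6.05×10¹¹)^(1/4) = 882 K.

T_eq ≈ 882 K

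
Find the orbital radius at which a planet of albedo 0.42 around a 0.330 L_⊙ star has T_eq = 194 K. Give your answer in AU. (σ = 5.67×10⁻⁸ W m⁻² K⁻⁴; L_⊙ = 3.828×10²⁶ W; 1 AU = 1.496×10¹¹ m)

L = 0.330 × 3.828×10²⁶ = 1.26×10²⁶ W.
From T_eq⁴ = L(1−A)/(16πσd²): d = √[L(1−A)/(16πσT_eq⁴)].
d = √[1.26×10²⁶ × 0.58 / (16π × 5.67×10⁻⁸ × (194)⁴)] = 1.35×10¹¹ m = 0.901 AU.

d ≈ 0.901 AU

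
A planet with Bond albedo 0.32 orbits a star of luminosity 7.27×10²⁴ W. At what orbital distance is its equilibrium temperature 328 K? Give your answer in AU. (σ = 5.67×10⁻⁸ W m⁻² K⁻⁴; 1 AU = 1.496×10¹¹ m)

From T_eq⁴ = L(1−A)/(16πσd²): d = √[L(1−A)/(16πσT_eq⁴)].
d = √[7.27×10²⁴ × 0.68 / (16π × 5.67×10⁻⁸ × (328)⁴)] = 1.22×10¹⁰ m = 0.0818 AU.

d ≈ 0.0818 AU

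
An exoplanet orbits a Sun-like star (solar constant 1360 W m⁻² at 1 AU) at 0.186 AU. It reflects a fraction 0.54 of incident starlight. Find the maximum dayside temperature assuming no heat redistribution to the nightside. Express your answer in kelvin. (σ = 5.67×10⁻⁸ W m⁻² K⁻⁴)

Flux at 0.186 AU: S = 1360/0.186² = 3.93×10⁴ W m⁻².
With no redistribution each surface element balances locally: S(1−A) = σT⁴.
T = [3.93×10⁴ × 0.46 / 5.67×10⁻⁸]^(1/4) = (3.19×10¹¹)^(1/4) = 751 K.

T_ss ≈ 751 K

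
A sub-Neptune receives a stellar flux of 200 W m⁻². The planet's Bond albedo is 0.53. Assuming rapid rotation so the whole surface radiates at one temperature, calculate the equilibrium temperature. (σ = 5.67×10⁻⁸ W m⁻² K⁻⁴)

T_eq ≈ 143 K

Energy balance: absorbed = emitted ⇒ πR²·S(1−A) = 4πR²·σT_eq⁴, so T_eq⁴ = S(1−A)/(4σ).
T_eq = [200 × 0.47 / (4 × 5.67×10⁻⁸)]^(1/4) = (4.14×10⁸)^(1/4) = 143 K.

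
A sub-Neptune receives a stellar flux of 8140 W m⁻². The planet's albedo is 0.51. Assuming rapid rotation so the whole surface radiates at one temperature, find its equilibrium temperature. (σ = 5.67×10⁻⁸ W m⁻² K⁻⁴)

Energy balance: absorbed = emitted ⇒ πR²·S(1−A) = 4πR²·σT_eq⁴, so T_eq⁴ = S(1−A)/(4σ).
T_eq = [8140 × 0.49 / (4 × 5.67×10⁻⁸)]^(1/4) = (1.76×10¹⁰)^(1/4) = 364 K.

T_eq ≈ 364 K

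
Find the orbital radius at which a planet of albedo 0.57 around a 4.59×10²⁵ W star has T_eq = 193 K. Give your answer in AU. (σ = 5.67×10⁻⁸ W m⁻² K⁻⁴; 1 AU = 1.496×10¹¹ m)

From T_eq⁴ = L(1−A)/(16πσd²): d = √[L(1−A)/(16πσT_eq⁴)].
d = √[4.59×10²⁵ × 0.43 / (16π × 5.67×10⁻⁸ × (193)⁴)] = 7.06×10¹⁰ m = 0.472 AU.

d ≈ 0.472 AU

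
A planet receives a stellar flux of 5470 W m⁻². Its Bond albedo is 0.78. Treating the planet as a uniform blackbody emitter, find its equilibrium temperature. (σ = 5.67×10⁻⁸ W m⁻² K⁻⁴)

Energy balance: absorbed = emitted ⇒ πR²·S(1−A) = 4πR²·σT_eq⁴, so T_eq⁴ = S(1−A)/(4σ).
T_eq = [5470 × 0.22 / (4 × 5.67×10⁻⁸)]^(1/4) = (5.31×10⁹)^(1/4) = 270 K.

T_eq ≈ 270 K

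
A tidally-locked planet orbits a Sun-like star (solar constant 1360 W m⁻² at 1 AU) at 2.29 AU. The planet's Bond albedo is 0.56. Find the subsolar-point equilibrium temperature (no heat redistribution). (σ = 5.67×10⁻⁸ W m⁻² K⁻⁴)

T_ss ≈ 212 K

Flux at 2.29 AU: S = 1360/2.29² = 259 W m⁻².
At the subsolar point the surface absorbs S(1−A) and emits σT⁴ per unit area — no factor of 4, since only the local patch is in balance.
T = [259 × 0.44 / 5.67×10⁻⁸]^(1/4) = (2.01×10⁹)^(1/4) = 212 K.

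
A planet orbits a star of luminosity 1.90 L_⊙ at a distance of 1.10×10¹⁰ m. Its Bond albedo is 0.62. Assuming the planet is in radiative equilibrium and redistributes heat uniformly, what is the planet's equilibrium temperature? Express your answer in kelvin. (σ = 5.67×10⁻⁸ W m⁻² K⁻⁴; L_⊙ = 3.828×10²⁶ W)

L = 1.90 × 3.828×10²⁶ = 7.27×10²⁶ W.
Flux: S = L/(4πd²) = 7.27×10²⁶/(4π×(1.10×10¹⁰)²) = 4.78×10⁵ W m⁻².
Energy balance: absorbed = emitted ⇒ πR²·S(1−A) = 4πR²·σT_eq⁴, so T_eq⁴ = S(1−A)/(4σ).
T_eq = [4.78×10⁵ × 0.38 / (4 × 5.67×10⁻⁸)]^(1/4) = (8.01×10¹¹)^(1/4) = 946 K.

T_eq ≈ 946 K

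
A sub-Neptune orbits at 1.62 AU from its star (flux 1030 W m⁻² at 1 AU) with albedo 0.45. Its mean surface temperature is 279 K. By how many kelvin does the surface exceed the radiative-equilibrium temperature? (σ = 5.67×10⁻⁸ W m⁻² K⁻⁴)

S = 1030/1.62² = 392.5 W m⁻².
T_eq = [S(1−A)/(4σ)]^(1/4) = [392.5×0.55/(4×5.67×10⁻⁸)]^(1/4) = 175.6 K.
ΔT = T_surf − T_eq = 279 − 175.6.

ΔT ≈ 103.4 K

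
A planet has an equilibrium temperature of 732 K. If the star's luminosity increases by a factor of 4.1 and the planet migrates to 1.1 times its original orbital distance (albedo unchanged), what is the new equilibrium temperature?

T_eq ≈ 993 K

T_eq ∝ L^(1/4) · d^(−1/2).
T′ = 732 × 4.1^(1/4) / 1.1^(1/2) = 993 K.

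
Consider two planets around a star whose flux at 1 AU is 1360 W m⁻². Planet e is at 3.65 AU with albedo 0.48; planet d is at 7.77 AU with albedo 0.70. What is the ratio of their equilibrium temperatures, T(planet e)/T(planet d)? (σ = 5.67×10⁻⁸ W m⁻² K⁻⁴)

T₁/T₂ ≈ 1.674

T_eq = [S₀(1−A)/(4σd²)]^(1/4), so T ∝ (1−A)^(1/4) / √d.
T₁ = [1360×0.52/(4×5.67×10⁻⁸×3.65²)]^(1/4) = 123.69 K.
T₂ = [1360×0.30/(4×5.67×10⁻⁸×7.77²)]^(1/4) = 73.88 K.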